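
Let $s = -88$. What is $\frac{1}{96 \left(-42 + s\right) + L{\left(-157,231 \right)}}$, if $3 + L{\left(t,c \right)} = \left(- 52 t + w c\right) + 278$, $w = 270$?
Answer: $\frac{1}{58329} \approx 1.7144 \cdot 10^{-5}$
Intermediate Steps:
$L{\left(t,c \right)} = 275 - 52 t + 270 c$ ($L{\left(t,c \right)} = -3 + \left(\left(- 52 t + 270 c\right) + 278\right) = -3 + \left(278 - 52 t + 270 c\right) = 275 - 52 t + 270 c$)
$\frac{1}{96 \left(-42 + s\right) + L{\left(-157,231 \right)}} = \frac{1}{96 \left(-42 - 88\right) + \left(275 - -8164 + 270 \cdot 231\right)} = \frac{1}{96 \left(-130\right) + \left(275 + 8164 + 62370\right)} = \frac{1}{-12480 + 70809} = \frac{1}{58329}$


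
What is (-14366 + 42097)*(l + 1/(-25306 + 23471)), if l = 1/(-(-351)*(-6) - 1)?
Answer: -109315602/3866345 ≈ -28.274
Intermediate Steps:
l = -1/2107 (l = 1/(-39*54 - 1) = 1/(-2106 - 1) = 1/(-2107) = -1/2107 ≈ -0.00047461)
(-14366 + 42097)*(l + 1/(-25306 + 23471)) = (-14366 + 42097)*(-1/2107 + 1/(-25306 + 23471)) = 27731*(-1/2107 + 1/(-1835)) = 27731*(-1/2107 - 1/1835) = 27731*(-3942/3866345) = -109315602/3866345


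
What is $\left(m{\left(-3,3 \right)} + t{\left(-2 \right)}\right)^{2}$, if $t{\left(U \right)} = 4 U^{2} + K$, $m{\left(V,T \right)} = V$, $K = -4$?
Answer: $81$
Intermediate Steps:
$t{\left(U \right)} = -4 + 4 U^{2}$ ($t{\left(U \right)} = 4 U^{2} - 4 = -4 + 4 U^{2}$)
$\left(m{\left(-3,3 \right)} + t{\left(-2 \right)}\right)^{2} = \left(-3 - \left(4 - 4 \left(-2\right)^{2}\right)\right)^{2} = \left(-3 + \left(-4 + 4 \cdot 4\right)\right)^{2} = \left(-3 + \left(-4 + 16\right)\right)^{2} = \left(-3 + 12\right)^{2} = 9^{2} = 81$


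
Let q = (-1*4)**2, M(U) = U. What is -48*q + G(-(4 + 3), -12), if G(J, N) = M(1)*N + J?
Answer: -787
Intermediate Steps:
G(J, N) = J + N (G(J, N) = 1*N + J = N + J = J + N)
q = 16 (q = (-4)**2 = 16)
-48*q + G(-(4 + 3), -12) = -48*16 + (-(4 + 3) - 12) = -768 + (-1*7 - 12) = -768 + (-7 - 12) = -768 - 19 = -787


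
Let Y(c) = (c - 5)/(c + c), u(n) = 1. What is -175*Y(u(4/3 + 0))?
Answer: 350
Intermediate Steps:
Y(c) = (-5 + c)/(2*c) (Y(c) = (-5 + c)/((2*c)) = (-5 + c)*(1/(2*c)) = (-5 + c)/(2*c))
-175*Y(u(4/3 + 0)) = -175*(-5 + 1)/(2*1) = -175*(-4)/2 = -175*(-2) = 350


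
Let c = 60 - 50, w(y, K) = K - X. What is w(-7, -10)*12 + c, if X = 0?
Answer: -110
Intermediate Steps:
w(y, K) = K (w(y, K) = K - 1*0 = K + 0 = K)
c = 10
w(-7, -10)*12 + c = -10*12 + 10 = -120 + 10 = -110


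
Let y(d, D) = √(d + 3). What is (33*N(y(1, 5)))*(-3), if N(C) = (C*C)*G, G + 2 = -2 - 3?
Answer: 2772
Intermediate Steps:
G = -7 (G = -2 + (-2 - 3) = -2 - 5 = -7)
y(d, D) = √(3 + d)
N(C) = -7*C² (N(C) = (C*C)*(-7) = C²*(-7) = -7*C²)
(33*N(y(1, 5)))*(-3) = (33*(-7*(√(3 + 1))²))*(-3) = (33*(-7*(√4)²))*(-3) = (33*(-7*2²))*(-3) = (33*(-7*4))*(-3) = (33*(-28))*(-3) = -924*(-3) = 2772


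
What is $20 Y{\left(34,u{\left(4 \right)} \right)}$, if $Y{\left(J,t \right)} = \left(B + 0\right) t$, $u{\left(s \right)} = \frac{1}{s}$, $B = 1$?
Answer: $5$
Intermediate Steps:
$Y{\left(J,t \right)} = t$ ($Y{\left(J,t \right)} = \left(1 + 0\right) t = 1 t = t$)
$20 Y{\left(34,u{\left(4 \right)} \right)} = \frac{20}{4} = 20 \cdot \frac{1}{4} = 5$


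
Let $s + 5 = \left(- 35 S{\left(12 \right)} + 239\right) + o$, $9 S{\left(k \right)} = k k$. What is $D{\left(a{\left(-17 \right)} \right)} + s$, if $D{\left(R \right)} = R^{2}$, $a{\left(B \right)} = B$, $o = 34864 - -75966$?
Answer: $110793$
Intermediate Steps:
$S{\left(k \right)} = \frac{k^{2}}{9}$ ($S{\left(k \right)} = \frac{k k}{9} = \frac{k^{2}}{9}$)
$o = 110830$ ($o = 34864 + 75966 = 110830$)
$s = 110504$ ($s = -5 + \left(\left(- 35 \frac{12^{2}}{9} + 239\right) + 110830\right) = -5 + \left(\left(- 35 \cdot \frac{1}{9} \cdot 144 + 239\right) + 110830\right) = -5 + \left(\left(\left(-35\right) 16 + 239\right) + 110830\right) = -5 + \left(\left(-560 + 239\right) + 110830\right) = -5 + \left(-321 + 110830\right) = -5 + 110509 = 110504$)
$D{\left(a{\left(-17 \right)} \right)} + s = \left(-17\right)^{2} + 110504 = 289 + 110504 = 110793$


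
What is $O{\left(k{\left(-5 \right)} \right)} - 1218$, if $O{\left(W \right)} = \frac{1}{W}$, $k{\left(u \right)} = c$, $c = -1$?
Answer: $-1219$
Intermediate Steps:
$k{\left(u \right)} = -1$
$O{\left(k{\left(-5 \right)} \right)} - 1218 = \frac{1}{-1} - 1218 = -1 - 1218 = -1219$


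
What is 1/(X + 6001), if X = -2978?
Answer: 1/3023 ≈ 0.00033080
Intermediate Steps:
1/(X + 6001) = 1/(-2978 + 6001) = 1/3023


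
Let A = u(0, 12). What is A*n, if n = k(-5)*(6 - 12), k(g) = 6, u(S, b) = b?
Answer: -432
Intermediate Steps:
A = 12
n = -36 (n = 6*(6 - 12) = 6*(-6) = -36)
A*n = 12*(-36) = -432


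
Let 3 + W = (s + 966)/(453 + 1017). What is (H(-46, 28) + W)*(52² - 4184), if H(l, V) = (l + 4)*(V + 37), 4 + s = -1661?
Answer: 198231644/49 ≈ 4.0455e+6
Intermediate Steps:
s = -1665 (s = -4 - 1661 = -1665)
H(l, V) = (4 + l)*(37 + V)
W = -1703/490 (W = -3 + (-1665 + 966)/(453 + 1017) = -3 - 699/1470 = -3 - 699*1/1470 = -3 - 233/490 = -1703/490 ≈ -3.4755)
(H(-46, 28) + W)*(52² - 4184) = ((148 + 4*28 + 37*(-46) + 28*(-46)) - 1703/490)*(52² - 4184) = ((148 + 112 - 1702 - 1288) - 1703/490)*(2704 - 4184) = (-2730 - 1703/490)*(-1480) = -1339403/490*(-1480) = 198231644/49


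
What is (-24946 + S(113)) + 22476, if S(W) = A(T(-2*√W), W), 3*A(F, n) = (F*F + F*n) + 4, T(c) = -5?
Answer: -7946/3 ≈ -2648.7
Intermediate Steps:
A(F, n) = 4/3 + F²/3 + F*n/3 (A(F, n) = ((F*F + F*n) + 4)/3 = ((F² + F*n) + 4)/3 = (4 + F² + F*n)/3 = 4/3 + F²/3 + F*n/3)
S(W) = 29/3 - 5*W/3 (S(W) = 4/3 + (⅓)*(-5)² + (⅓)*(-5)*W = 4/3 + (⅓)*25 - 5*W/3 = 4/3 + 25/3 - 5*W/3 = 29/3 - 5*W/3)
(-24946 + S(113)) + 22476 = (-24946 + (29/3 - 5/3*113)) + 22476 = (-24946 + (29/3 - 565/3)) + 22476 = (-24946 - 536/3) + 22476 = -75374/3 + 22476 = -7946/3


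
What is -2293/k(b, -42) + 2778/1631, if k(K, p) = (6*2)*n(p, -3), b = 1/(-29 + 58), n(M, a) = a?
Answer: 3839891/58716 ≈ 65.398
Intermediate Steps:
b = 1/29 ≈ 0.034483
k(K, p) = -36 (k(K, p) = (6*2)*(-3) = 12*(-3) = -36)
-2293/k(b, -42) + 2778/1631 = -2293/(-36) + 2778/1631 = -2293*(-1/36) + 2778*(1/1631) = 2293/36 + 2778/1631 = 3839891/58716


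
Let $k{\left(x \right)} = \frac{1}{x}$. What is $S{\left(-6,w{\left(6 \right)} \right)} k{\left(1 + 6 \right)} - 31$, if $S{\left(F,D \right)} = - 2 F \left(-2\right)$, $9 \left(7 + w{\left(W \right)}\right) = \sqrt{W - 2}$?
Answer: $- \frac{241}{7} \approx -34.429$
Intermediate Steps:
$w{\left(W \right)} = -7 + \frac{\sqrt{-2 + W}}{9}$ ($w{\left(W \right)} = -7 + \frac{\sqrt{W - 2}}{9} = -7 + \frac{\sqrt{-2 + W}}{9}$)
$S{\left(F,D \right)} = 4 F$
$S{\left(-6,w{\left(6 \right)} \right)} k{\left(1 + 6 \right)} - 31 = \frac{4 \left(-6\right)}{1 + 6} - 31 = - \frac{24}{7} - 31 = - \frac{241}{7}$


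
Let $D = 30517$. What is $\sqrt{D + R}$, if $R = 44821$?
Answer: $\sqrt{75338} \approx 274.48$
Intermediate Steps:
$\sqrt{D + R} = \sqrt{30517 + 44821} = \sqrt{75338}$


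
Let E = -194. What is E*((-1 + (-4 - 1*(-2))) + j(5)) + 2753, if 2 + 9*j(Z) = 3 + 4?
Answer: 29045/9 ≈ 3227.2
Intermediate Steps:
j(Z) = 5/9 (j(Z) = -2/9 + (3 + 4)/9 = -2/9 + (⅑)*7 = -2/9 + 7/9 = 5/9)
E*((-1 + (-4 - 1*(-2))) + j(5)) + 2753 = -194*((-1 + (-4 - 1*(-2))) + 5/9) + 2753 = -194*((-1 + (-4 + 2)) + 5/9) + 2753 = -194*((-1 - 2) + 5/9) + 2753 = -194*(-3 + 5/9) + 2753 = -194*(-22/9) + 2753 = 4268/9 + 2753 = 29045/9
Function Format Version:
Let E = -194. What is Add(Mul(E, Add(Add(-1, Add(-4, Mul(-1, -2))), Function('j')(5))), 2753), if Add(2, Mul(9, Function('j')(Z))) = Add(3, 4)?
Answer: Rational(29045, 9) ≈ 3227.2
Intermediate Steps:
Function('j')(Z) = Rational(5, 9) (Function('j')(Z) = Add(Rational(-2, 9), Mul(Rational(1, 9), Add(3, 4))) = Add(Rational(-2, 9), Mul(Rational(1, 9), 7)) = Add(Rational(-2, 9), Rational(7, 9)) = Rational(5, 9))
Add(Mul(E, Add(Add(-1, Add(-4, Mul(-1, -2))), Function('j')(5))), 2753) = Add(Mul(-194, Add(Add(-1, Add(-4, Mul(-1, -2))), Rational(5, 9))), 2753) = Add(Mul(-194, Add(Add(-1, Add(-4, 2)), Rational(5, 9))), 2753) = Add(Mul(-194, Add(Add(-1, -2), Rational(5, 9))), 2753) = Add(Mul(-194, Add(-3, Rational(5, 9))), 2753) = Add(Mul(-194, Rational(-22, 9)), 2753) = Add(Rational(4268, 9), 2753) = Rational(29045, 9)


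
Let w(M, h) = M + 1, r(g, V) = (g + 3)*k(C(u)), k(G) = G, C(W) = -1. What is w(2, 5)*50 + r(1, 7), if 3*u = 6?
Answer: 146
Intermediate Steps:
u = 2 (u = (⅓)*6 = 2)
r(g, V) = -3 - g (r(g, V) = (g + 3)*(-1) = (3 + g)*(-1) = -3 - g)
w(M, h) = 1 + M
w(2, 5)*50 + r(1, 7) = (1 + 2)*50 + (-3 - 1*1) = 3*50 + (-3 - 1) = 150 - 4 = 146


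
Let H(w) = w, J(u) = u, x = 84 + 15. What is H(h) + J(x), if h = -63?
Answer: 36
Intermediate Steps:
x = 99
H(h) + J(x) = -63 + 99 = 36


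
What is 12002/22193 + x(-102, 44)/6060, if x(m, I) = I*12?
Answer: 7037502/11207465 ≈ 0.62793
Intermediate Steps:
x(m, I) = 12*I
12002/22193 + x(-102, 44)/6060 = 12002/22193 + (12*44)/6060 = 12002*(1/22193) + 528*(1/6060) = 12002/22193 + 44/505 = 7037502/11207465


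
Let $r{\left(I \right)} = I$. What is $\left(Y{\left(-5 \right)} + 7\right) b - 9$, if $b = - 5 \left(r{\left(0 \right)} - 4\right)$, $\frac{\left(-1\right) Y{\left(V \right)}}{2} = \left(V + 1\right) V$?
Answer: $-669$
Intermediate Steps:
$Y{\left(V \right)} = - 2 V \left(1 + V\right)$ ($Y{\left(V \right)} = - 2 \left(V + 1\right) V = - 2 \left(1 + V\right) V = - 2 V \left(1 + V\right)$)
$b = 20$ ($b = - 5 \left(0 - 4\right) = \left(-5\right) \left(-4\right) = 20$)
$\left(Y{\left(-5 \right)} + 7\right) b - 9 = \left(\left(-2\right) \left(-5\right) \left(1 - 5\right) + 7\right) 20 - 9 = \left(\left(-2\right) \left(-5\right) \left(-4\right) + 7\right) 20 - 9 = \left(-40 + 7\right) 20 - 9 = \left(-33\right) 20 - 9 = -660 - 9 = -669$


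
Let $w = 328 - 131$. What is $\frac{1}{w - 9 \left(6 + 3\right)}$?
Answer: $\frac{1}{116} \approx 0.0086207$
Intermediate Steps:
$w = 197$ ($w = 328 - 131 = 197$)
$\frac{1}{w - 9 \left(6 + 3\right)} = \frac{1}{197 - 9 \left(6 + 3\right)} = \frac{1}{197 - 81} = \frac{1}{116}$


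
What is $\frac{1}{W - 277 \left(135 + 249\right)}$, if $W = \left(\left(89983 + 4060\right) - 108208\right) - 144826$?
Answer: $- \frac{1}{265359} \approx -3.7685 \cdot 10^{-6}$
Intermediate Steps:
$W = -158991$ ($W = \left(94043 - 108208\right) - 144826 = -14165 - 144826 = -158991$)
$\frac{1}{W - 277 \left(135 + 249\right)} = \frac{1}{-158991 - 277 \left(135 + 249\right)} = \frac{1}{-158991 - 106368} = \frac{1}{-265359} = - \frac{1}{265359}$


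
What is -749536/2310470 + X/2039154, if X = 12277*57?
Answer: 14737026381/785234023730 ≈ 0.018768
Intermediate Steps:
X = 699789
-749536/2310470 + X/2039154 = -749536/2310470 + 699789/2039154 = -749536*1/2310470 + 699789*(1/2039154) = -374768/1155235 + 233263/679718 = 14737026381/785234023730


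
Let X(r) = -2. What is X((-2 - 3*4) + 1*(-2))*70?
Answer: -140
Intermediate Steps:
X((-2 - 3*4) + 1*(-2))*70 = -2*70 = -140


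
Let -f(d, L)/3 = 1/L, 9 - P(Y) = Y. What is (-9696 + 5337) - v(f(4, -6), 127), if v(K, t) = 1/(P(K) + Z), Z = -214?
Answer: -1791547/411 ≈ -4359.0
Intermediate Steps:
P(Y) = 9 - Y
f(d, L) = -3/L
v(K, t) = 1/(-205 - K) (v(K, t) = 1/((9 - K) - 214) = 1/(-205 - K))
(-9696 + 5337) - v(f(4, -6), 127) = (-9696 + 5337) - (-1)/(205 - 3/(-6)) = -4359 - (-1)/(205 - 3*(-⅙)) = -4359 - (-1)/(205 + ½) = -4359 - (-1)/411/2 = -4359 - (-1)*2/411 = -4359 - 1*(-2/411) = -4359 + 2/411 = -1791547/411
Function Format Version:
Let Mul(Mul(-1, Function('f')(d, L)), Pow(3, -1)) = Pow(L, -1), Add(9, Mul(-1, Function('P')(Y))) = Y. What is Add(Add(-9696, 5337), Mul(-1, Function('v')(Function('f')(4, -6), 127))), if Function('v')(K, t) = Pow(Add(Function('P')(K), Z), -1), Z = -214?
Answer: Rational(-1791547, 411) ≈ -4359.0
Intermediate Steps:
Function('P')(Y) = Add(9, Mul(-1, Y))
Function('f')(d, L) = Mul(-3, Pow(L, -1))
Function('v')(K, t) = Pow(Add(-205, Mul(-1, K)), -1) (Function('v')(K, t) = Pow(Add(Add(9, Mul(-1, K)), -214), -1) = Pow(Add(-205, Mul(-1, K)), -1))
Add(Add(-9696, 5337), Mul(-1, Function('v')(Function('f')(4, -6), 127))) = Add(Add(-9696, 5337), Mul(-1, Mul(-1, Pow(Add(205, Mul(-3, Pow(-6, -1))), -1)))) = Add(-4359, Mul(-1, Mul(-1, Pow(Add(205, Mul(-3, Rational(-1, 6))), -1)))) = Add(-4359, Mul(-1, Mul(-1, Pow(Add(205, Rational(1, 2)), -1)))) = Add(-4359, Mul(-1, Mul(-1, Pow(Rational(411, 2), -1)))) = Add(-4359, Mul(-1, Mul(-1, Rational(2, 411)))) = Add(-4359, Mul(-1, Rational(-2, 411))) = Add(-4359, Rational(2, 411)) = Rational(-1791547, 411)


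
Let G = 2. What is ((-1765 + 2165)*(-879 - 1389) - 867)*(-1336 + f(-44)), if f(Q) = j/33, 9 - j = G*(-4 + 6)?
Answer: 13343439187/11 ≈ 1.2130e+9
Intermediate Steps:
j = 5 (j = 9 - 2*(-4 + 6) = 9 - 2*2 = 9 - 1*4 = 9 - 4 = 5)
f(Q) = 5/33
((-1765 + 2165)*(-879 - 1389) - 867)*(-1336 + f(-44)) = ((-1765 + 2165)*(-879 - 1389) - 867)*(-1336 + 5/33) = (400*(-2268) - 867)*(-44083/33) = (-907200 - 867)*(-44083/33) = -908067*(-44083/33) = 13343439187/11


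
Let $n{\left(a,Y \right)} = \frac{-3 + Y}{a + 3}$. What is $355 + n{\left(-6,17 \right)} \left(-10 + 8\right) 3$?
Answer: $383$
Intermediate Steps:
$n{\left(a,Y \right)} = \frac{-3 + Y}{3 + a}$
$355 + n{\left(-6,17 \right)} \left(-10 + 8\right) 3 = 355 + \frac{-3 + 17}{3 - 6} \left(-10 + 8\right) 3 = 355 + \frac{1}{-3} \cdot 14 \left(\left(-2\right) 3\right) = 355 + \left(- \frac{1}{3}\right) 14 \left(-6\right) = 355 - -28 = 355 + 28 = 383$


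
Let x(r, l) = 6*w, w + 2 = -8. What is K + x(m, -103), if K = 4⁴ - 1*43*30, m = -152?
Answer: -1094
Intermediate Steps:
w = -10 (w = -2 - 8 = -10)
x(r, l) = -60 (x(r, l) = 6*(-10) = -60)
K = -1034 (K = 256 - 43*30 = 256 - 1290 = -1034)
K + x(m, -103) = -1034 - 60 = -1094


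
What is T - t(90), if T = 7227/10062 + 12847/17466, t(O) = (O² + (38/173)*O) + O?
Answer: -6932268659402/844542231 ≈ -8208.3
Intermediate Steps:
t(O) = O² + 211*O/173 (t(O) = (O² + (38*(1/173))*O) + O = (O² + 38*O/173) + O = O² + 211*O/173)
T = 7097036/4881747 (T = 7227*(1/10062) + 12847*(1/17466) = 803/1118 + 12847/17466 = 7097036/4881747 ≈ 1.4538)
T - t(90) = 7097036/4881747 - 90*(211 + 173*90)/173 = 7097036/4881747 - 90*(211 + 15570)/173 = 7097036/4881747 - 90*15781/173 = 7097036/4881747 - 1*1420290/173 = 7097036/4881747 - 1420290/173 = -6932268659402/844542231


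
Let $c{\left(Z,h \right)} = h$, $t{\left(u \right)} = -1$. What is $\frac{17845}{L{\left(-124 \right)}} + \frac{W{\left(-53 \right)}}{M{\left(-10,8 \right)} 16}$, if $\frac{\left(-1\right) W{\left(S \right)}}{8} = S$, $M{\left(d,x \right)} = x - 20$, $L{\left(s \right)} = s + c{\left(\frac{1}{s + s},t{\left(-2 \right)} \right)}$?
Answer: $- \frac{86981}{600} \approx -144.97$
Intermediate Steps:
$L{\left(s \right)} = -1 + s$ ($L{\left(s \right)} = s - 1 = -1 + s$)
$M{\left(d,x \right)} = -20 + x$ ($M{\left(d,x \right)} = x - 20 = -20 + x$)
$W{\left(S \right)} = - 8 S$
$\frac{17845}{L{\left(-124 \right)}} + \frac{W{\left(-53 \right)}}{M{\left(-10,8 \right)} 16} = \frac{17845}{-1 - 124} + \frac{\left(-8\right) \left(-53\right)}{\left(-20 + 8\right) 16} = \frac{17845}{-125} + \frac{424}{\left(-12\right) 16} = 17845 \left(- \frac{1}{125}\right) + \frac{424}{-192} = - \frac{3569}{25} + 424 \left(- \frac{1}{192}\right) = - \frac{3569}{25} - \frac{53}{24} = - \frac{86981}{600}$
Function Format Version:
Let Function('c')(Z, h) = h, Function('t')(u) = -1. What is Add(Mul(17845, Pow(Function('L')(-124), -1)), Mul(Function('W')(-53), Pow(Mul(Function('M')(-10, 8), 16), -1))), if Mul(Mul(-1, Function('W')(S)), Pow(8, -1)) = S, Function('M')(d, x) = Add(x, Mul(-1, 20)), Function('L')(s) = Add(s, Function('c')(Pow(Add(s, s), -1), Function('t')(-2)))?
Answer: Rational(-86981, 600) ≈ -144.97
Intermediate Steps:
Function('L')(s) = Add(-1, s) (Function('L')(s) = Add(s, -1) = Add(-1, s))
Function('M')(d, x) = Add(-20, x) (Function('M')(d, x) = Add(x, -20) = Add(-20, x))
Function('W')(S) = Mul(-8, S)
Add(Mul(17845, Pow(Function('L')(-124), -1)), Mul(Function('W')(-53), Pow(Mul(Function('M')(-10, 8), 16), -1))) = Add(Mul(17845, Pow(Add(-1, -124), -1)), Mul(Mul(-8, -53), Pow(Mul(Add(-20, 8), 16), -1))) = Add(Mul(17845, Pow(-125, -1)), Mul(424, Pow(Mul(-12, 16), -1))) = Add(Mul(17845, Rational(-1, 125)), Mul(424, Pow(-192, -1))) = Add(Rational(-3569, 25), Mul(424, Rational(-1, 192))) = Add(Rational(-3569, 25), Rational(-53, 24)) = Rational(-86981, 600)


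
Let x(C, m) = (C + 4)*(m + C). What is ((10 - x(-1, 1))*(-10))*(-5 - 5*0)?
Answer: 500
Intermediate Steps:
x(C, m) = (4 + C)*(C + m)
((10 - x(-1, 1))*(-10))*(-5 - 5*0) = ((10 - ((-1)² + 4*(-1) + 4*1 - 1*1))*(-10))*(-5 - 5*0) = ((10 - (1 - 4 + 4 - 1))*(-10))*(-5 + 0) = ((10 - 1*0)*(-10))*(-5) = ((10 + 0)*(-10))*(-5) = (10*(-10))*(-5) = -100*(-5) = 500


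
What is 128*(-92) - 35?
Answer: -11811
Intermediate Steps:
128*(-92) - 35 = -11776 - 35 = -11811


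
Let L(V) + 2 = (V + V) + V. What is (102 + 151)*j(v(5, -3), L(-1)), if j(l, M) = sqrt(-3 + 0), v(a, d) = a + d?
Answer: 253*I*sqrt(3) ≈ 438.21*I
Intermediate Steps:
L(V) = -2 + 3*V (L(V) = -2 + ((V + V) + V) = -2 + (2*V + V) = -2 + 3*V)
j(l, M) = I*sqrt(3) (j(l, M) = sqrt(-3) = I*sqrt(3))
(102 + 151)*j(v(5, -3), L(-1)) = (102 + 151)*(I*sqrt(3)) = 253*(I*sqrt(3)) = 253*I*sqrt(3)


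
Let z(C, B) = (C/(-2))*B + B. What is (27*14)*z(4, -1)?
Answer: 378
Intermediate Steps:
z(C, B) = B - B*C/2 (z(C, B) = (-C/2)*B + B = -B*C/2 + B = B - B*C/2)
(27*14)*z(4, -1) = (27*14)*((½)*(-1)*(2 - 1*4)) = 378*((½)*(-1)*(2 - 4)) = 378*((½)*(-1)*(-2)) = 378*1 = 378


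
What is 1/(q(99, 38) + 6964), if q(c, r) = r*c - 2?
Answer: 1/10724 ≈ 9.3249e-5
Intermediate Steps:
q(c, r) = -2 + c*r (q(c, r) = c*r - 2 = -2 + c*r)
1/(q(99, 38) + 6964) = 1/((-2 + 99*38) + 6964) = 1/((-2 + 3762) + 6964) = 1/(3760 + 6964) = 1/10724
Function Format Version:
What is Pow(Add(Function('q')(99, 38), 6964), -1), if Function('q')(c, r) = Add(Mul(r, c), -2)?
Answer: Rational(1, 10724) ≈ 9.3249e-5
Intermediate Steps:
Function('q')(c, r) = Add(-2, Mul(c, r)) (Function('q')(c, r) = Add(Mul(c, r), -2) = Add(-2, Mul(c, r)))
Pow(Add(Function('q')(99, 38), 6964), -1) = Pow(Add(Add(-2, Mul(99, 38)), 6964), -1) = Pow(Add(Add(-2, 3762), 6964), -1) = Pow(Add(3760, 6964), -1) = Pow(10724, -1) = Rational(1, 10724)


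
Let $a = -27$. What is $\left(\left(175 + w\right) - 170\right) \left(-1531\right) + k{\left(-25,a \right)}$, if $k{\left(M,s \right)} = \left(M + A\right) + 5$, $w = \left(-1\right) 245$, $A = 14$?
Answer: $367434$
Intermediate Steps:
$w = -245$
$k{\left(M,s \right)} = 19 + M$ ($k{\left(M,s \right)} = \left(M + 14\right) + 5 = \left(14 + M\right) + 5 = 19 + M$)
$\left(\left(175 + w\right) - 170\right) \left(-1531\right) + k{\left(-25,a \right)} = \left(\left(175 - 245\right) - 170\right) \left(-1531\right) + \left(19 - 25\right) = \left(-70 - 170\right) \left(-1531\right) - 6 = \left(-240\right) \left(-1531\right) - 6 = 367440 - 6 = 367434$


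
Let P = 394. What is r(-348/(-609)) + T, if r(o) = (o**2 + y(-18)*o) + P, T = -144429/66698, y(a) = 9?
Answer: 1298469631/3268202 ≈ 397.30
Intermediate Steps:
T = -144429/66698 (T = -144429*1/66698 = -144429/66698 ≈ -2.1654)
r(o) = 394 + o**2 + 9*o (r(o) = (o**2 + 9*o) + 394 = 394 + o**2 + 9*o)
r(-348/(-609)) + T = (394 + (-348/(-609))**2 + 9*(-348/(-609))) - 144429/66698 = (394 + (-348*(-1/609))**2 + 9*(-348*(-1/609))) - 144429/66698 = (394 + (4/7)**2 + 9*(4/7)) - 144429/66698 = (394 + 16/49 + 36/7) - 144429/66698 = 19574/49 - 144429/66698 = 1298469631/3268202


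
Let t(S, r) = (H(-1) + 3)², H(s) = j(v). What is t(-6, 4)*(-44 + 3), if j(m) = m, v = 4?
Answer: -2009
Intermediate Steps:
H(s) = 4
t(S, r) = 49 (t(S, r) = (4 + 3)² = 7² = 49)
t(-6, 4)*(-44 + 3) = 49*(-44 + 3) = 49*(-41) = -2009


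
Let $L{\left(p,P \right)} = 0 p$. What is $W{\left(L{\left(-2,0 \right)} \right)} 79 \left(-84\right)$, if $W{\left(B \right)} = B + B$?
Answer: $0$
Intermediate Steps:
$L{\left(p,P \right)} = 0$
$W{\left(B \right)} = 2 B$
$W{\left(L{\left(-2,0 \right)} \right)} 79 \left(-84\right) = 2 \cdot 0 \cdot 79 \left(-84\right) = 0 \cdot 79 \left(-84\right) = 0 \left(-84\right) = 0$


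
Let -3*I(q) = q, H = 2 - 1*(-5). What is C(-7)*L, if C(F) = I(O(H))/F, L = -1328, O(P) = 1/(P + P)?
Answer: -664/147 ≈ -4.5170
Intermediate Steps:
H = 7 (H = 2 + 5 = 7)
O(P) = 1/(2*P)
I(q) = -q/3
C(F) = -1/(42*F) (C(F) = (-1/(6*7))/F = (-⅓*1/14)/F = -1/(42*F))
C(-7)*L = -1/42/(-7)*(-1328) = -1/42*(-⅐)*(-1328) = (1/294)*(-1328) = -664/147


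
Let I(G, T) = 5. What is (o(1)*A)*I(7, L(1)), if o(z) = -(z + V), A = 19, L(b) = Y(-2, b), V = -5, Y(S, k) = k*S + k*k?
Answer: 380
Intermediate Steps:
Y(S, k) = k**2 + S*k (Y(S, k) = S*k + k**2 = k**2 + S*k)
L(b) = b*(-2 + b)
o(z) = 5 - z (o(z) = -(z - 5) = -(-5 + z) = 5 - z)
(o(1)*A)*I(7, L(1)) = ((5 - 1*1)*19)*5 = ((5 - 1)*19)*5 = (4*19)*5 = 76*5 = 380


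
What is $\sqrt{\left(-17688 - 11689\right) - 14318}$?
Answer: $3 i \sqrt{4855} \approx 209.03 i$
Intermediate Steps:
$\sqrt{\left(-17688 - 11689\right) - 14318} = \sqrt{-29377 - 14318} = \sqrt{-43695} = 3 i \sqrt{4855}$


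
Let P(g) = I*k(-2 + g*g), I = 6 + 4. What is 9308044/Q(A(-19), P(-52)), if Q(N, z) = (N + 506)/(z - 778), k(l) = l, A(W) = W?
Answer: 244261690648/487 ≈ 5.0156e+8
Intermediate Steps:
I = 10
P(g) = -20 + 10*g**2 (P(g) = 10*(-2 + g*g) = 10*(-2 + g**2) = -20 + 10*g**2)
Q(N, z) = (506 + N)/(-778 + z)
9308044/Q(A(-19), P(-52)) = 9308044/(((506 - 19)/(-778 + (-20 + 10*(-52)**2)))) = 9308044/((487/(-778 + (-20 + 10*2704)))) = 9308044/((487/(-778 + (-20 + 27040)))) = 9308044/((487/(-778 + 27020))) = 9308044/((487/26242)) = 9308044/(((1/26242)*487)) = 9308044/(487/26242) = 9308044*(26242/487) = 244261690648/487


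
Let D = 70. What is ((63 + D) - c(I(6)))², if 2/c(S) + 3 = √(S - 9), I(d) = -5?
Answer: (-86845*I + 106666*√14)/(-5*I + 6*√14) ≈ 17758.0 + 86.716*I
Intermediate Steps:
c(S) = 2/(-3 + √(-9 + S)) (c(S) = 2/(-3 + √(S - 9)) = 2/(-3 + √(-9 + S)))
((63 + D) - c(I(6)))² = ((63 + 70) - 2/(-3 + √(-9 - 5)))² = (133 - 2/(-3 + √(-14)))² = (133 - 2/(-3 + I*√14))²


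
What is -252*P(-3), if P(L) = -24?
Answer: 6048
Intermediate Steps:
-252*P(-3) = -252*(-24) = 6048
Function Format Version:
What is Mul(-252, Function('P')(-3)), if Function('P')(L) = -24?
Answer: 6048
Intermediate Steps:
Mul(-252, Function('P')(-3)) = Mul(-252, -24) = 6048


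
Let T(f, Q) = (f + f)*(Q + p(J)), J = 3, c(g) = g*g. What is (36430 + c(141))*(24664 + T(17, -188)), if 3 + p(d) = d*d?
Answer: 1040402036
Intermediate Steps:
c(g) = g²
p(d) = -3 + d² (p(d) = -3 + d*d = -3 + d²)
T(f, Q) = 2*f*(6 + Q) (T(f, Q) = (f + f)*(Q + (-3 + 3²)) = (2*f)*(Q + (-3 + 9)) = (2*f)*(Q + 6) = (2*f)*(6 + Q) = 2*f*(6 + Q))
(36430 + c(141))*(24664 + T(17, -188)) = (36430 + 141²)*(24664 + 2*17*(6 - 188)) = (36430 + 19881)*(24664 + 2*17*(-182)) = 56311*(24664 - 6188) = 56311*18476 = 1040402036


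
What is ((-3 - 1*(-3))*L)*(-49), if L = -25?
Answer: 0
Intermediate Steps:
((-3 - 1*(-3))*L)*(-49) = ((-3 - 1*(-3))*(-25))*(-49) = ((-3 + 3)*(-25))*(-49) = (0*(-25))*(-49) = 0*(-49) = 0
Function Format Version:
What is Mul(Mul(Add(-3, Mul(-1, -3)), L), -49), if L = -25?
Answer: 0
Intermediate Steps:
Mul(Mul(Add(-3, Mul(-1, -3)), L), -49) = Mul(Mul(Add(-3, Mul(-1, -3)), -25), -49) = Mul(Mul(Add(-3, 3), -25), -49) = Mul(Mul(0, -25), -49) = Mul(0, -49) = 0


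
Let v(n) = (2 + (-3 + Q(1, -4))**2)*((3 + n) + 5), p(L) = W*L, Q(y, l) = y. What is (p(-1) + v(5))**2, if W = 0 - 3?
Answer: 6561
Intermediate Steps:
W = -3
p(L) = -3*L
v(n) = 48 + 6*n (v(n) = (2 + (-3 + 1)**2)*((3 + n) + 5) = (2 + (-2)**2)*(8 + n) = (2 + 4)*(8 + n) = 6*(8 + n) = 48 + 6*n)
(p(-1) + v(5))**2 = (-3*(-1) + (48 + 6*5))**2 = (3 + (48 + 30))**2 = (3 + 78)**2 = 81**2 = 6561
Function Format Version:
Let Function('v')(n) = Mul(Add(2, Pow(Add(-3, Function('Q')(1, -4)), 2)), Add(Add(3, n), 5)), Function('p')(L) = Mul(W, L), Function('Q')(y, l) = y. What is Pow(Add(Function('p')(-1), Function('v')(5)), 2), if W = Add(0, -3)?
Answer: 6561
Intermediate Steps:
W = -3
Function('p')(L) = Mul(-3, L)
Function('v')(n) = Add(48, Mul(6, n)) (Function('v')(n) = Mul(Add(2, Pow(Add(-3, 1), 2)), Add(Add(3, n), 5)) = Mul(Add(2, Pow(-2, 2)), Add(8, n)) = Mul(Add(2, 4), Add(8, n)) = Mul(6, Add(8, n)) = Add(48, Mul(6, n)))
Pow(Add(Function('p')(-1), Function('v')(5)), 2) = Pow(Add(Mul(-3, -1), Add(48, Mul(6, 5))), 2) = Pow(Add(3, Add(48, 30)), 2) = Pow(Add(3, 78), 2) = Pow(81, 2) = 6561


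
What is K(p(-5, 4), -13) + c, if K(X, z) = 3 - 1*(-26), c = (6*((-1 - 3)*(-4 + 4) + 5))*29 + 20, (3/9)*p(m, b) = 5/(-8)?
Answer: 919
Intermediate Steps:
p(m, b) = -15/8 (p(m, b) = 3*(5/(-8)) = 3*(5*(-1/8)) = 3*(-5/8) = -15/8)
c = 890 (c = (6*(-4*0 + 5))*29 + 20 = (6*(0 + 5))*29 + 20 = (6*5)*29 + 20 = 30*29 + 20 = 870 + 20 = 890)
K(X, z) = 29 (K(X, z) = 3 + 26 = 29)
K(p(-5, 4), -13) + c = 29 + 890 = 919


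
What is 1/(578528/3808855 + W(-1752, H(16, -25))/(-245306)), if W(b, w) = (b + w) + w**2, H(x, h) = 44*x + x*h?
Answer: -467167492315/102283766036 ≈ -4.5674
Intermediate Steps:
H(x, h) = 44*x + h*x
W(b, w) = b + w + w**2
1/(578528/3808855 + W(-1752, H(16, -25))/(-245306)) = 1/(578528/3808855 + (-1752 + 16*(44 - 25) + (16*(44 - 25))**2)/(-245306)) = 1/(578528*(1/3808855) + (-1752 + 16*19 + (16*19)**2)*(-1/245306)) = 1/(578528/3808855 + (-1752 + 304 + 304**2)*(-1/245306)) = 1/(578528/3808855 + (-1752 + 304 + 92416)*(-1/245306)) = 1/(578528/3808855 + 90968*(-1/245306)) = 1/(578528/3808855 - 45484/122653) = 1/(-102283766036/467167492315) = -467167492315/102283766036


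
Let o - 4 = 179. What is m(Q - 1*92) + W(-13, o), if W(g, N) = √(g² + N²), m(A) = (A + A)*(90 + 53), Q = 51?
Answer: -11726 + √33658 ≈ -11543.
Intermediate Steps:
o = 183 (o = 4 + 179 = 183)
m(A) = 286*A (m(A) = (2*A)*143 = 286*A)
W(g, N) = √(N² + g²)
m(Q - 1*92) + W(-13, o) = 286*(51 - 1*92) + √(183² + (-13)²) = 286*(51 - 92) + √(33489 + 169) = 286*(-41) + √33658 = -11726 + √33658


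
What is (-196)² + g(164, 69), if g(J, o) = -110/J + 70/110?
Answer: 34651201/902 ≈ 38416.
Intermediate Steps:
g(J, o) = 7/11 - 110/J (g(J, o) = -110/J + 70*(1/110) = -110/J + 7/11 = 7/11 - 110/J)
(-196)² + g(164, 69) = (-196)² + (7/11 - 110/164) = 38416 + (7/11 - 110*1/164) = 38416 + (7/11 - 55/82) = 38416 - 31/902 = 34651201/902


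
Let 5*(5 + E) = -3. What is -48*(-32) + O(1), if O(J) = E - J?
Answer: 7647/5 ≈ 1529.4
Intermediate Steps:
E = -28/5 (E = -5 + (1/5)*(-3) = -5 - 3/5 = -28/5 ≈ -5.6000)
O(J) = -28/5 - J
-48*(-32) + O(1) = -48*(-32) + (-28/5 - 1*1) = 1536 + (-28/5 - 1) = 1536 - 33/5 = 7647/5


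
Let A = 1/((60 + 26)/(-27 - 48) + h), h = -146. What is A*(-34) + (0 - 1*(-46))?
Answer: 255103/5518 ≈ 46.231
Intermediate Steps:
A = -75/11036 (A = 1/((60 + 26)/(-27 - 48) - 146) = 1/(86/(-75) - 146) = 1/(86*(-1/75) - 146) = 1/(-86/75 - 146) = 1/(-11036/75) = -75/11036 ≈ -0.0067959)
A*(-34) + (0 - 1*(-46)) = -75/11036*(-34) + (0 - 1*(-46)) = 1275/5518 + (0 + 46) = 1275/5518 + 46 = 255103/5518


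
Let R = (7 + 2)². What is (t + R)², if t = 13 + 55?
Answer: 22201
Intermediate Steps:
t = 68
R = 81 (R = 9² = 81)
(t + R)² = (68 + 81)² = 149² = 22201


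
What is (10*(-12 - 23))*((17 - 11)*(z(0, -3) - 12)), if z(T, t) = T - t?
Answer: 18900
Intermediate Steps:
(10*(-12 - 23))*((17 - 11)*(z(0, -3) - 12)) = (10*(-12 - 23))*((17 - 11)*((0 - 1*(-3)) - 12)) = (10*(-35))*(6*((0 + 3) - 12)) = -2100*(3 - 12) = -2100*(-9) = -350*(-54) = 18900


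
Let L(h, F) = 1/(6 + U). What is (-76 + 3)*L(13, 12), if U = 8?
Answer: -73/14 ≈ -5.2143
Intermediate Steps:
L(h, F) = 1/14 (L(h, F) = 1/(6 + 8) = 1/14)
(-76 + 3)*L(13, 12) = (-76 + 3)*(1/14) = -73*1/14 = -73/14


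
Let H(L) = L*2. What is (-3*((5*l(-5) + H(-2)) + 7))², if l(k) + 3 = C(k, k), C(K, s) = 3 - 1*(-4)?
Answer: 4761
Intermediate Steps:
H(L) = 2*L
C(K, s) = 7 (C(K, s) = 3 + 4 = 7)
l(k) = 4 (l(k) = -3 + 7 = 4)
(-3*((5*l(-5) + H(-2)) + 7))² = (-3*((5*4 + 2*(-2)) + 7))² = (-3*((20 - 4) + 7))² = (-3*(16 + 7))² = (-3*23)² = (-69)² = 4761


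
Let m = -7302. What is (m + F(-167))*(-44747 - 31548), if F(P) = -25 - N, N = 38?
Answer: 561912675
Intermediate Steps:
F(P) = -63 (F(P) = -25 - 1*38 = -25 - 38 = -63)
(m + F(-167))*(-44747 - 31548) = (-7302 - 63)*(-44747 - 31548) = -7365*(-76295) = 561912675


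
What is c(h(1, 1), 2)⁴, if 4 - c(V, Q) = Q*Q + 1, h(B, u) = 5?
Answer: 1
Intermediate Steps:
c(V, Q) = 3 - Q² (c(V, Q) = 4 - (Q*Q + 1) = 4 - (Q² + 1) = 4 - (1 + Q²) = 4 + (-1 - Q²) = 3 - Q²)
c(h(1, 1), 2)⁴ = (3 - 1*2²)⁴ = (3 - 1*4)⁴ = (3 - 4)⁴ = (-1)⁴ = 1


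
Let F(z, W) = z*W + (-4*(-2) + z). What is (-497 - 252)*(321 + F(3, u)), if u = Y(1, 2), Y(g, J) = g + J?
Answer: -255409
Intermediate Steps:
Y(g, J) = J + g
u = 3 (u = 2 + 1 = 3)
F(z, W) = 8 + z + W*z (F(z, W) = W*z + (8 + z) = 8 + z + W*z)
(-497 - 252)*(321 + F(3, u)) = (-497 - 252)*(321 + (8 + 3 + 3*3)) = -749*(321 + (8 + 3 + 9)) = -749*(321 + 20) = -749*341 = -255409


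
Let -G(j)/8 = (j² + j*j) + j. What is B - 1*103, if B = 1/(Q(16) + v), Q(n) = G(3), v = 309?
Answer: -14522/141 ≈ -102.99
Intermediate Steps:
G(j) = -16*j² - 8*j (G(j) = -8*((j² + j*j) + j) = -8*((j² + j²) + j) = -8*(2*j² + j) = -8*(j + 2*j²) = -16*j² - 8*j)
Q(n) = -168 (Q(n) = -8*3*(1 + 2*3) = -8*3*(1 + 6) = -8*3*7 = -168)
B = 1/141 (B = 1/(-168 + 309) = 1/141 ≈ 0.0070922)
B - 1*103 = 1/141 - 1*103 = 1/141 - 103 = -14522/141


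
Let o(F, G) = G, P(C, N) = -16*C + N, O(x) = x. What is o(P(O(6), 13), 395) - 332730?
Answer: -332335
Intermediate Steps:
P(C, N) = N - 16*C
o(P(O(6), 13), 395) - 332730 = 395 - 332730 = -332335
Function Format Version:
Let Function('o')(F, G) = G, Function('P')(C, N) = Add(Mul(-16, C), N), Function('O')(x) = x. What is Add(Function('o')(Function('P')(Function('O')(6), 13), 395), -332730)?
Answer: -332335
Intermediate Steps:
Function('P')(C, N) = Add(N, Mul(-16, C))
Add(Function('o')(Function('P')(Function('O')(6), 13), 395), -332730) = Add(395, -332730) = -332335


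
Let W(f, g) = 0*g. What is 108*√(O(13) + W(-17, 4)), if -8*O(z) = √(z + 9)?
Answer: 27*I*2^(¾)*11^(¼) ≈ 82.696*I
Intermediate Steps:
W(f, g) = 0
O(z) = -√(9 + z)/8 (O(z) = -√(z + 9)/8 = -√(9 + z)/8)
108*√(O(13) + W(-17, 4)) = 108*√(-√(9 + 13)/8 + 0) = 108*√(-√22/8 + 0) = 108*√(-√22/8) = 108*(I*2^(¾)*11^(¼)/4) = 27*I*2^(¾)*11^(¼)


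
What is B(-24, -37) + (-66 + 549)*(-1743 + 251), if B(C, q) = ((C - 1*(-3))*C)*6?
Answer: -717612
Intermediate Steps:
B(C, q) = 6*C*(3 + C) (B(C, q) = ((C + 3)*C)*6 = ((3 + C)*C)*6 = (C*(3 + C))*6 = 6*C*(3 + C))
B(-24, -37) + (-66 + 549)*(-1743 + 251) = 6*(-24)*(3 - 24) + (-66 + 549)*(-1743 + 251) = 6*(-24)*(-21) + 483*(-1492) = 3024 - 720636 = -717612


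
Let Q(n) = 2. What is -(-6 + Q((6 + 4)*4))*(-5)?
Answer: -20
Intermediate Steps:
-(-6 + Q((6 + 4)*4))*(-5) = -(-6 + 2)*(-5) = -(-4)*(-5) = -1*20 = -20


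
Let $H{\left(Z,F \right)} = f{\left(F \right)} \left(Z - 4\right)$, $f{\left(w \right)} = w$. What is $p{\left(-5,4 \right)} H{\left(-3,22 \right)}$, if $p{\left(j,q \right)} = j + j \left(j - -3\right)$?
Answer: $-770$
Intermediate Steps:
$p{\left(j,q \right)} = j + j \left(3 + j\right)$ ($p{\left(j,q \right)} = j + j \left(j + 3\right) = j + j \left(3 + j\right)$)
$H{\left(Z,F \right)} = F \left(-4 + Z\right)$ ($H{\left(Z,F \right)} = F \left(Z - 4\right) = F \left(-4 + Z\right)$)
$p{\left(-5,4 \right)} H{\left(-3,22 \right)} = - 5 \left(4 - 5\right) 22 \left(-4 - 3\right) = \left(-5\right) \left(-1\right) 22 \left(-7\right) = 5 \left(-154\right) = -770$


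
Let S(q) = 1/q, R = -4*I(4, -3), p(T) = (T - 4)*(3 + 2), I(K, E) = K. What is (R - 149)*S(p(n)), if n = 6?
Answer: -33/2 ≈ -16.500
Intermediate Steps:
p(T) = -20 + 5*T (p(T) = (-4 + T)*5 = -20 + 5*T)
R = -16 (R = -4*4 = -16)
(R - 149)*S(p(n)) = (-16 - 149)/(-20 + 5*6) = -165/(-20 + 30) = -165/10 = -165*1/10 = -33/2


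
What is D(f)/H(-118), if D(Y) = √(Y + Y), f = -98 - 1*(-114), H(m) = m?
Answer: -2*√2/59 ≈ -0.047939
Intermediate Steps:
f = 16 (f = -98 + 114 = 16)
D(Y) = √2*√Y (D(Y) = √(2*Y) = √2*√Y)
D(f)/H(-118) = (√2*√16)/(-118) = (√2*4)*(-1/118) = (4*√2)*(-1/118) = -2*√2/59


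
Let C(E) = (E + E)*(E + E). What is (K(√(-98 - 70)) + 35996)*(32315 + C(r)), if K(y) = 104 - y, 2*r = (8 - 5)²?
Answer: 1169495600 - 64792*I*√42 ≈ 1.1695e+9 - 4.199e+5*I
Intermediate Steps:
r = 9/2 (r = (8 - 5)²/2 = (½)*3² = (½)*9 = 9/2 ≈ 4.5000)
C(E) = 4*E² (C(E) = (2*E)*(2*E) = 4*E²)
(K(√(-98 - 70)) + 35996)*(32315 + C(r)) = ((104 - √(-98 - 70)) + 35996)*(32315 + 4*(9/2)²) = ((104 - √(-168)) + 35996)*(32315 + 4*(81/4)) = ((104 - 2*I*√42) + 35996)*(32315 + 81) = ((104 - 2*I*√42) + 35996)*32396 = (36100 - 2*I*√42)*32396 = 1169495600 - 64792*I*√42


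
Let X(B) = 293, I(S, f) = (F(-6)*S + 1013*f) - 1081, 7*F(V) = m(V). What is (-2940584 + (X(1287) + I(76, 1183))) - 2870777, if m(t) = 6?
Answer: -32295934/7 ≈ -4.6137e+6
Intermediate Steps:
F(V) = 6/7 (F(V) = (⅐)*6 = 6/7)
I(S, f) = -1081 + 1013*f + 6*S/7 (I(S, f) = (6*S/7 + 1013*f) - 1081 = (1013*f + 6*S/7) - 1081 = -1081 + 1013*f + 6*S/7)
(-2940584 + (X(1287) + I(76, 1183))) - 2870777 = (-2940584 + (293 + (-1081 + 1013*1183 + (6/7)*76))) - 2870777 = (-2940584 + (293 + (-1081 + 1198379 + 456/7))) - 2870777 = (-2940584 + (293 + 8381542/7)) - 2870777 = (-2940584 + 8383593/7) - 2870777 = -12200495/7 - 2870777 = -32295934/7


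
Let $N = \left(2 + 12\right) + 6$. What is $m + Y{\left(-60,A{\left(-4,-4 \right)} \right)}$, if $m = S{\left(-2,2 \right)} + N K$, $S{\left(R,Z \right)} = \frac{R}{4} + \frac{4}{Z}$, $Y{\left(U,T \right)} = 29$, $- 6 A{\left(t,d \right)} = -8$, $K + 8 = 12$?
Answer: $\frac{221}{2} \approx 110.5$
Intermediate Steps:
$K = 4$ ($K = -8 + 12 = 4$)
$A{\left(t,d \right)} = \frac{4}{3}$ ($A{\left(t,d \right)} = \left(- \frac{1}{6}\right) \left(-8\right) = \frac{4}{3}$)
$S{\left(R,Z \right)} = \frac{4}{Z} + \frac{R}{4}$ ($S{\left(R,Z \right)} = R \frac{1}{4} + \frac{4}{Z} = \frac{R}{4} + \frac{4}{Z} = \frac{4}{Z} + \frac{R}{4}$)
$N = 20$ ($N = 14 + 6 = 20$)
$m = \frac{163}{2}$ ($m = \left(\frac{4}{2} + \frac{1}{4} \left(-2\right)\right) + 20 \cdot 4 = \left(4 \cdot \frac{1}{2} - \frac{1}{2}\right) + 80 = \left(2 - \frac{1}{2}\right) + 80 = \frac{3}{2} + 80 = \frac{163}{2} \approx 81.5$)
$m + Y{\left(-60,A{\left(-4,-4 \right)} \right)} = \frac{163}{2} + 29 = \frac{221}{2}$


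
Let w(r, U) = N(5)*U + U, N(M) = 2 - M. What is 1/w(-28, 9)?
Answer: -1/18 ≈ -0.055556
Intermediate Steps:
w(r, U) = -2*U (w(r, U) = (2 - 1*5)*U + U = (2 - 5)*U + U = -3*U + U = -2*U)
1/w(-28, 9) = 1/(-2*9) = 1/(-18) = -1/18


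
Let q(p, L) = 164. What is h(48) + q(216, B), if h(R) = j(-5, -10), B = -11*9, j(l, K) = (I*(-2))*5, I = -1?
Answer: 174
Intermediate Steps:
j(l, K) = 10 (j(l, K) = -1*(-2)*5 = 2*5 = 10)
B = -99
h(R) = 10
h(48) + q(216, B) = 10 + 164 = 174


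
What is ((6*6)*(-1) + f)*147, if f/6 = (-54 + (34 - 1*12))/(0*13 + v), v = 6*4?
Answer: -6468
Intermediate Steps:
v = 24
f = -8 (f = 6*((-54 + (34 - 1*12))/(0*13 + 24)) = 6*((-54 + (34 - 12))/(0 + 24)) = 6*((-54 + 22)/24) = 6*(-32*1/24) = 6*(-4/3) = -8)
((6*6)*(-1) + f)*147 = ((6*6)*(-1) - 8)*147 = (36*(-1) - 8)*147 = (-36 - 8)*147 = -44*147 = -6468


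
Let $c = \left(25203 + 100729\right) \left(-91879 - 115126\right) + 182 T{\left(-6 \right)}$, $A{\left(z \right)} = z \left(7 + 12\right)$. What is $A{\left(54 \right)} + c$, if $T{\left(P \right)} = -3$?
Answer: $-26068553180$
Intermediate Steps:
$A{\left(z \right)} = 19 z$ ($A{\left(z \right)} = z 19 = 19 z$)
$c = -26068554206$ ($c = \left(25203 + 100729\right) \left(-91879 - 115126\right) + 182 \left(-3\right) = 125932 \left(-207005\right) - 546 = -26068553660 - 546 = -26068554206$)
$A{\left(54 \right)} + c = 19 \cdot 54 - 26068554206 = 1026 - 26068554206 = -26068553180$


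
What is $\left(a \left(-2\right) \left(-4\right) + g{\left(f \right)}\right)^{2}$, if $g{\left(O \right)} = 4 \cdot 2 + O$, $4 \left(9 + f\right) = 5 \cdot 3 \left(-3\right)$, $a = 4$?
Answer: $\frac{6241}{16} \approx 390.06$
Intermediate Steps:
$f = - \frac{81}{4}$ ($f = -9 + \frac{5 \cdot 3 \left(-3\right)}{4} = -9 + \frac{15 \left(-3\right)}{4} = -9 + \frac{1}{4} \left(-45\right) = -9 - \frac{45}{4} = - \frac{81}{4} \approx -20.25$)
$g{\left(O \right)} = 8 + O$
$\left(a \left(-2\right) \left(-4\right) + g{\left(f \right)}\right)^{2} = \left(4 \left(-2\right) \left(-4\right) + \left(8 - \frac{81}{4}\right)\right)^{2} = \left(\left(-8\right) \left(-4\right) - \frac{49}{4}\right)^{2} = \left(32 - \frac{49}{4}\right)^{2} = \left(\frac{79}{4}\right)^{2} = \frac{6241}{16}$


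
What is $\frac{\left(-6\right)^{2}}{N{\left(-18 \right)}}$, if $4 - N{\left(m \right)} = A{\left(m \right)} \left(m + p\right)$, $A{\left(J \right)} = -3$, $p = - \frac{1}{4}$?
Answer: $- \frac{144}{203} \approx -0.70936$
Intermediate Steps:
$p = - \frac{1}{4}$ ($p = \left(-1\right) \frac{1}{4} = - \frac{1}{4} \approx -0.25$)
$N{\left(m \right)} = \frac{13}{4} + 3 m$ ($N{\left(m \right)} = 4 - - 3 \left(m - \frac{1}{4}\right) = 4 - - 3 \left(- \frac{1}{4} + m\right) = 4 - \left(\frac{3}{4} - 3 m\right) = 4 + \left(- \frac{3}{4} + 3 m\right) = \frac{13}{4} + 3 m$)
$\frac{\left(-6\right)^{2}}{N{\left(-18 \right)}} = \frac{\left(-6\right)^{2}}{\frac{13}{4} + 3 \left(-18\right)} = \frac{36}{\frac{13}{4} - 54} = \frac{36}{- \frac{203}{4}} = 36 \left(- \frac{4}{203}\right) = - \frac{144}{203}$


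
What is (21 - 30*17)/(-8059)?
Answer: 489/8059 ≈ 0.060678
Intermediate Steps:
(21 - 30*17)/(-8059) = (21 - 510)*(-1/8059) = -489*(-1/8059) = 489/8059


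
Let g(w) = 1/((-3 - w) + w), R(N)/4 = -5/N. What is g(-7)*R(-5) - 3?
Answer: -13/3 ≈ -4.3333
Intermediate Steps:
R(N) = -20/N (R(N) = 4*(-5/N) = -20/N)
g(w) = -⅓ (g(w) = 1/(-3) = -⅓)
g(-7)*R(-5) - 3 = -(-20)/(3*(-5)) - 3 = -(-20)*(-1)/(3*5) - 3 = -⅓*4 - 3 = -4/3 - 3 = -13/3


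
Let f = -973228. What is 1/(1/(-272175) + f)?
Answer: -272175/264888330901 ≈ -1.0275e-6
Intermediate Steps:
1/(1/(-272175) + f) = 1/(1/(-272175) - 973228) = 1/(-1/272175 - 973228) = 1/(-264888330901/272175) = -272175/264888330901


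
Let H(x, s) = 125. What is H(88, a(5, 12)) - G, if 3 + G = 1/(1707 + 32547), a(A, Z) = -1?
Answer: 4384511/34254 ≈ 128.00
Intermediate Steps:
G = -102761/34254 (G = -3 + 1/(1707 + 32547) = -3 + 1/34254 = -102761/34254 ≈ -3.0000)
H(88, a(5, 12)) - G = 125 - 1*(-102761/34254) = 125 + 102761/34254 = 4384511/34254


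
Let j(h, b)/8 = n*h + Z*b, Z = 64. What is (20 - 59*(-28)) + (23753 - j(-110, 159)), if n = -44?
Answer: -94703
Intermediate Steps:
j(h, b) = -352*h + 512*b (j(h, b) = 8*(-44*h + 64*b) = -352*h + 512*b)
(20 - 59*(-28)) + (23753 - j(-110, 159)) = (20 - 59*(-28)) + (23753 - (-352*(-110) + 512*159)) = (20 + 1652) + (23753 - (38720 + 81408)) = 1672 + (23753 - 1*120128) = 1672 + (23753 - 120128) = 1672 - 96375 = -94703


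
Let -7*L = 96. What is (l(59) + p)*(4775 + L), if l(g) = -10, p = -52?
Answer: -2066398/7 ≈ -2.9520e+5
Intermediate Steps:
L = -96/7 (L = -⅐*96 = -96/7 ≈ -13.714)
(l(59) + p)*(4775 + L) = (-10 - 52)*(4775 - 96/7) = -62*33329/7 = -2066398/7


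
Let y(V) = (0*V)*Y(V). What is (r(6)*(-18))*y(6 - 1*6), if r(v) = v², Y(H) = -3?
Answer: 0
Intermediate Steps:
y(V) = 0 (y(V) = (0*V)*(-3) = 0*(-3) = 0)
(r(6)*(-18))*y(6 - 1*6) = (6²*(-18))*0 = (36*(-18))*0 = -648*0 = 0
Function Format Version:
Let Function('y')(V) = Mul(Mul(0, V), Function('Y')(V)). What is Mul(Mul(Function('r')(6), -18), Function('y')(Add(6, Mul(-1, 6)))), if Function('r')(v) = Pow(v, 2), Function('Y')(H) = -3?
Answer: 0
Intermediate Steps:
Function('y')(V) = 0 (Function('y')(V) = Mul(Mul(0, V), -3) = Mul(0, -3) = 0)
Mul(Mul(Function('r')(6), -18), Function('y')(Add(6, Mul(-1, 6)))) = Mul(Mul(Pow(6, 2), -18), 0) = Mul(Mul(36, -18), 0) = Mul(-648, 0) = 0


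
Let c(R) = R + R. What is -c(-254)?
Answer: 508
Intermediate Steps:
c(R) = 2*R
-c(-254) = -2*(-254) = -1*(-508) = 508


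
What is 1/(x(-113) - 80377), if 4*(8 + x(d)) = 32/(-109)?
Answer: -109/8761973 ≈ -1.2440e-5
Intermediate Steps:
x(d) = -880/109 (x(d) = -8 + (32/(-109))/4 = -8 + (32*(-1/109))/4 = -8 + (¼)*(-32/109) = -8 - 8/109 = -880/109)
1/(x(-113) - 80377) = 1/(-880/109 - 80377) = 1/(-8761973/109) = -109/8761973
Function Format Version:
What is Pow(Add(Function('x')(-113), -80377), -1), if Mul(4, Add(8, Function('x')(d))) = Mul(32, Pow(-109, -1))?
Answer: Rational(-109, 8761973) ≈ -1.2440e-5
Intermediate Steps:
Function('x')(d) = Rational(-880, 109) (Function('x')(d) = Add(-8, Mul(Rational(1, 4), Mul(32, Pow(-109, -1)))) = Add(-8, Mul(Rational(1, 4), Mul(32, Rational(-1, 109)))) = Add(-8, Mul(Rational(1, 4), Rational(-32, 109))) = Add(-8, Rational(-8, 109)) = Rational(-880, 109))
Pow(Add(Function('x')(-113), -80377), -1) = Pow(Add(Rational(-880, 109), -80377), -1) = Pow(Rational(-8761973, 109), -1) = Rational(-109, 8761973)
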